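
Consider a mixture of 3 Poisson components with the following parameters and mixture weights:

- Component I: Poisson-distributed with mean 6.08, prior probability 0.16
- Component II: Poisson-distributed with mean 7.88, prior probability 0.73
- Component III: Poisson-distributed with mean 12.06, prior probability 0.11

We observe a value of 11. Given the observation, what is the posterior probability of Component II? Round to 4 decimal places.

Apply Bayes' rule: the posterior for each component is proportional to its prior times its likelihood at x.
Poisson probabilities:
  f_I = 0.0240588
  f_II = 0.0689274
  f_III = 0.113782
Prior × likelihood for each component:
  π_I·f_I = 0.16 × 0.0240588 = 0.0038494
  π_II·f_II = 0.73 × 0.0689274 = 0.050317
  π_III·f_III = 0.11 × 0.113782 = 0.012516
Sum: 0.0038494 + 0.050317 + 0.012516 = 0.0666824
Responsibility of Component II: 0.050317 / 0.0666824 ≈ 0.7546

0.7546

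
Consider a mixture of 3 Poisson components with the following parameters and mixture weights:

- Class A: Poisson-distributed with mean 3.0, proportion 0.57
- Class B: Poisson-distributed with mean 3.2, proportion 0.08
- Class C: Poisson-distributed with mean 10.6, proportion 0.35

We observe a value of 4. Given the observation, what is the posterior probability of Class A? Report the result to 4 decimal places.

0.8357

Posterior ∝ prior × likelihood, so P(k | x) ∝ π_k f_k(x); normalise over all components.
Poisson probabilities:
  f_A = e^(−3.0)·3.0^4/4! = 0.168031
  f_B = e^(−3.2)·3.2^4/4! = 0.178093
  f_C = e^(−10.6)·10.6^4/4! = 0.0131066
Weight by the priors:
  π_A·f_A = 0.57 × 0.168031 = 0.0957779
  π_B·f_B = 0.08 × 0.178093 = 0.0142474
  π_C·f_C = 0.35 × 0.0131066 = 0.00458732
Normaliser: 0.0957779 + 0.0142474 + 0.00458732 = 0.114613
Responsibility of Class A: 0.0957779 / 0.114613 ≈ 0.8357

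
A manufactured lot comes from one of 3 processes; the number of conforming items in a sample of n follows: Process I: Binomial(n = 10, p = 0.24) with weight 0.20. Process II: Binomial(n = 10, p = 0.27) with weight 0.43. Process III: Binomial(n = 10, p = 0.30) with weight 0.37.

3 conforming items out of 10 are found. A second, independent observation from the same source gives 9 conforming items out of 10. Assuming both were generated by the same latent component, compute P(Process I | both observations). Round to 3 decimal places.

P(component k | x) = P(Z=k)·f_k(x) / marginal(x), where marginal(x) = Σ_j P(Z=j)·f_j(x).
Since both observations come from the same component, the likelihood for component k is f_k(x₁)·f_k(x₂).
  L_I = [0.242946] × [2.00777e-05] = 4.87781e-06
  L_II = [0.260935] × [5.56669e-05] = 1.45254e-05
  L_III = [0.266828] × [0.000137781] = 3.67638e-05
Unnormalised posteriors:
  P(Z=I)·L_I = 0.20 × 4.87781e-06 = 9.75562e-07
  P(Z=II)·L_II = 0.43 × 1.45254e-05 = 6.24594e-06
  P(Z=III)·L_III = 0.37 × 3.67638e-05 = 1.36026e-05
Denominator: 9.75562e-07 + 6.24594e-06 + 1.36026e-05 = 2.08241e-05
P(Process I | x) = 9.75562e-07 / 2.08241e-05 ≈ 0.047

0.047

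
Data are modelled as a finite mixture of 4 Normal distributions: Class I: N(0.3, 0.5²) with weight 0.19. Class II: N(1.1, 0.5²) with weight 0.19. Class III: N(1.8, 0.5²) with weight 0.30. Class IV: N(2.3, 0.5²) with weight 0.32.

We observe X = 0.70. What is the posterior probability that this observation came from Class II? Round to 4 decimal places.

0.4531

By Bayes' theorem, P(k | x) = P(Z=k) f_k(x) / Σ_j P(Z=j) f_j(x).
Evaluate each component's likelihood at the observed value:
  L_I = 0.579383
  L_II = 0.579383
  L_III = 0.0709492
  L_IV = 0.00476818
Unnormalised posteriors:
  P(Z=I)·L_I = 0.19 × 0.579383 = 0.110083
  P(Z=II)·L_II = 0.19 × 0.579383 = 0.110083
  P(Z=III)·L_III = 0.30 × 0.0709492 = 0.0212848
  P(Z=IV)·L_IV = 0.32 × 0.00476818 = 0.00152582
Evidence: 0.110083 + 0.110083 + 0.0212848 + 0.00152582 = 0.242976
Responsibility of Class II: 0.110083 / 0.242976 ≈ 0.4531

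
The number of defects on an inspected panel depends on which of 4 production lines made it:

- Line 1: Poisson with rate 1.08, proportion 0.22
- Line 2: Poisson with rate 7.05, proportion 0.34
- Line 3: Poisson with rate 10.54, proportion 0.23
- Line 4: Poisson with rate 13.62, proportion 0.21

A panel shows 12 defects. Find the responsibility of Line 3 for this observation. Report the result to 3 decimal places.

0.435

Apply Bayes' rule: the posterior for each component is proportional to its prior times its likelihood at x.
Component likelihoods at x = 12 defects:
  f_1 = e^(−1.08)·1.08^12/12! = 1.7853e-09
  f_2 = e^(−7.05)·7.05^12/12! = 0.0272996
  f_3 = e^(−10.54)·10.54^12/12! = 0.103821
  f_4 = e^(−13.62)·13.62^12/12! = 0.103442
Unnormalised posteriors:
  P(Z=1)·f_1 = 0.22 × 1.7853e-09 = 3.92765e-10
  P(Z=2)·f_2 = 0.34 × 0.0272996 = 0.00928187
  P(Z=3)·f_3 = 0.23 × 0.103821 = 0.0238789
  P(Z=4)·f_4 = 0.21 × 0.103442 = 0.0217228
Marginal: 3.92765e-10 + 0.00928187 + 0.0238789 + 0.0217228 = 0.0548836
P(Line 3 | data) ≈ 0.435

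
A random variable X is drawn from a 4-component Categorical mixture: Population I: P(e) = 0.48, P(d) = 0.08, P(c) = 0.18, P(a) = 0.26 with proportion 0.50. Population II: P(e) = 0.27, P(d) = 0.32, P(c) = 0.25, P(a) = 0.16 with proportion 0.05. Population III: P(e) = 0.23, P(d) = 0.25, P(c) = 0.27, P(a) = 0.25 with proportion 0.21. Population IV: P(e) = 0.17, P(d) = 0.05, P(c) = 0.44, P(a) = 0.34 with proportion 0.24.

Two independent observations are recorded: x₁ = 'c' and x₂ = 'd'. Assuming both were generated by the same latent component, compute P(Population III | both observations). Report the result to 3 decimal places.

P(component k | x) = w_k·f_k(x) / marginal(x), where marginal(x) = Σ_j w_j·f_j(x).
Since both observations come from the same component, the likelihood for component k is f_k(x₁)·f_k(x₂).
  L_I = [P(c | comp) = 0.18] × [0.08] = 0.0144
  L_II = [P(c | comp) = 0.25] × [0.32] = 0.08
  L_III = [P(c | comp) = 0.27] × [0.25] = 0.0675
  L_IV = [P(c | comp) = 0.44] × [0.05] = 0.022
Weight by the priors:
  w_I·L_I = 0.50 × 0.0144 = 0.0072
  w_II·L_II = 0.05 × 0.08 = 0.004
  w_III·L_III = 0.21 × 0.0675 = 0.014175
  w_IV·L_IV = 0.24 × 0.022 = 0.00528
Sum: 0.0072 + 0.004 + 0.014175 + 0.00528 = 0.030655
So the posterior for Population III is 0.014175 / 0.030655 ≈ 0.462.

0.462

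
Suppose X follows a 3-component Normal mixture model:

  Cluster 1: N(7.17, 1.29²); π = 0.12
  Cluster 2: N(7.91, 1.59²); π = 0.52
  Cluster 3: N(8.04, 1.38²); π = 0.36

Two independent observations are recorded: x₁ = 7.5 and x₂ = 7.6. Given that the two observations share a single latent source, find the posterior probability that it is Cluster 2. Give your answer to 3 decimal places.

0.456

By Bayes' theorem, P(k | x) = π_k f_k(x) / Σ_j π_j f_j(x).
Since both observations come from the same component, the likelihood for component k is f_k(x₁)·f_k(x₂).
  L_1 = [(1/(1.29·√(2π)))·exp(−(7.5−7.17)²/(2·1.29²)) = 0.309258·exp(-0.03272) = 0.299302] × [0.292545] = 0.0875594
  L_2 = [(1/(1.59·√(2π)))·exp(−(7.5−7.91)²/(2·1.59²)) = 0.250907·exp(-0.03325) = 0.242703] × [0.246183] = 0.0597493
  L_3 = [(1/(1.38·√(2π)))·exp(−(7.5−8.04)²/(2·1.38²)) = 0.289089·exp(-0.07656) = 0.267782] × [0.274762] = 0.0735762
Unnormalised posteriors:
  π_1·L_1 = 0.12 × 0.0875594 = 0.0105071
  π_2·L_2 = 0.52 × 0.0597493 = 0.0310696
  π_3·L_3 = 0.36 × 0.0735762 = 0.0264874
Sum: 0.0105071 + 0.0310696 + 0.0264874 = 0.0680642
Responsibility of Cluster 2: 0.0310696 / 0.0680642 ≈ 0.456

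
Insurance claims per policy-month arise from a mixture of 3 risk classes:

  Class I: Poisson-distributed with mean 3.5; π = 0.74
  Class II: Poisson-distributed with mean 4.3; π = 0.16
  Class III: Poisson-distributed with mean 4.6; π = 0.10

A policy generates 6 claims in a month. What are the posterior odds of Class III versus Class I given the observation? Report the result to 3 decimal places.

0.232

Posterior odds = (π_i f_i(x)) / (π_j f_j(x)); the normalising sum cancels.
Evaluate each component's likelihood at the observed value:
  L_I = e^(−3.5)·3.5^6/6! = 0.0770983
  L_II = e^(−4.3)·4.3^6/6! = 0.119127
  L_III = e^(−4.6)·4.6^6/6! = 0.13227
Odds = (0.10/0.74) × (0.13227/0.0770983) = 0.135135 × 1.7156 ≈ 0.232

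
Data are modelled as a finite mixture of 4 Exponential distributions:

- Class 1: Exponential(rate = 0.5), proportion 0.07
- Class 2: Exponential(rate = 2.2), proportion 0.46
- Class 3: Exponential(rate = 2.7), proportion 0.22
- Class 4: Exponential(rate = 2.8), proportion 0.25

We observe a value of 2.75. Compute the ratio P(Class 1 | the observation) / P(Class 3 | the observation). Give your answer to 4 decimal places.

24.9898

Posterior odds = (π_i f_i(x)) / (π_j f_j(x)); the normalising sum cancels.
Evaluate each component's likelihood at the observed value:
  L_1 = 0.12642
  L_2 = 0.0051873
  L_3 = 0.00160963
  L_4 = 0.00126792
Posterior odds = (π_1·L_1) / (π_3·L_3) = (0.07·0.12642) / (0.22·0.00160963) = 0.00884939 / 0.00035412 ≈ 24.9898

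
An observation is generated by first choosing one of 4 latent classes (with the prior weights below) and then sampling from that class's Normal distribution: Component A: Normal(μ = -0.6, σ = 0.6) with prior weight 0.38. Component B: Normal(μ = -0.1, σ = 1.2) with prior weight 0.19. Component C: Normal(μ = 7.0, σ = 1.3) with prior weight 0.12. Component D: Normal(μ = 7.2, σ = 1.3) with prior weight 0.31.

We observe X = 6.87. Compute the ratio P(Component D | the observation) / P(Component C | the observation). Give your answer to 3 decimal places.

2.514

Only the two components matter; the odds are (P(Z=i) f_i(x)) / (P(Z=j) f_j(x)).
Component likelihoods at x = 6.87:
  p_A = 1.46014e-34
  p_B = 1.56996e-08
  p_C = 0.305348
  p_D = 0.297149
0.0921162 / 0.0366418 ≈ 2.514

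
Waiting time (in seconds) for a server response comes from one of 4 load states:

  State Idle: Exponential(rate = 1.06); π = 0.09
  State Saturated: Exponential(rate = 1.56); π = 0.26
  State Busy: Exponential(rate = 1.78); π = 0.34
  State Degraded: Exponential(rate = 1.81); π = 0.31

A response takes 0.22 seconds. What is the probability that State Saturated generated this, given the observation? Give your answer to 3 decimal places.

0.250

Apply Bayes' rule: the posterior for each component is proportional to its prior times its likelihood at x.
Component likelihoods at x = 0.22 seconds:
  L_Idle = 0.839515
  L_Saturated = 1.10681
  L_Busy = 1.20323
  L_Degraded = 1.21547
Multiply by the mixture weights:
  π_Idle·L_Idle = 0.09 × 0.839515 = 0.0755563
  π_Saturated·L_Saturated = 0.26 × 1.10681 = 0.287772
  π_Busy·L_Busy = 0.34 × 1.20323 = 0.4091
  π_Degraded·L_Degraded = 0.31 × 1.21547 = 0.376794
Sum: 0.0755563 + 0.287772 + 0.4091 + 0.376794 = 1.14922
P(State Saturated | 0.22 seconds) = 0.287772 / 1.14922 ≈ 0.250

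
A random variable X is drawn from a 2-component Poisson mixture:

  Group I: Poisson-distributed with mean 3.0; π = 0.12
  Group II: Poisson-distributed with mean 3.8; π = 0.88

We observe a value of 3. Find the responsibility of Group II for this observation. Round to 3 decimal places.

0.870

Apply Bayes' rule: the posterior for each component is proportional to its prior times its likelihood at x.
Poisson probabilities:
  L_I = 0.224042
  L_II = 0.204588
Weight by the priors:
  P(Z=I)·L_I = 0.12 × 0.224042 = 0.026885
  P(Z=II)·L_II = 0.88 × 0.204588 = 0.180038
Sum: 0.026885 + 0.180038 = 0.206923
Responsibility of Group II: 0.180038 / 0.206923 ≈ 0.870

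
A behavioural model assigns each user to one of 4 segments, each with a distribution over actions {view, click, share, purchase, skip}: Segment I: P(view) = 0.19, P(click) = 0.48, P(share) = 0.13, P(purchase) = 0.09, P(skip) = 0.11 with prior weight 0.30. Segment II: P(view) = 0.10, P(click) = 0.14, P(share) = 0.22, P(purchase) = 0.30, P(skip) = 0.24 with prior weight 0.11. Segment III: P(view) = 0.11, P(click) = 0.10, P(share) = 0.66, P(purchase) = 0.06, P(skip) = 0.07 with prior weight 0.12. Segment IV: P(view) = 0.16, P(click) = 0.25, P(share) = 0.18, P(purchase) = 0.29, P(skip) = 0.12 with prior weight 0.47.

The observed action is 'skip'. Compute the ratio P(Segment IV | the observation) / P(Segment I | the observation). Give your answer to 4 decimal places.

Posterior odds = (π_i f_i(x)) / (π_j f_j(x)); the normalising sum cancels.
Component likelihoods at x = 'skip':
  f_I = P(skip | comp) = 0.11
  f_II = P(skip | comp) = 0.24
  f_III = P(skip | comp) = 0.07
  f_IV = P(skip | comp) = 0.12
Posterior odds = (π_IV·f_IV) / (π_I·f_I) = (0.47·0.12) / (0.30·0.11) = 0.0564 / 0.033 ≈ 1.7091

1.7091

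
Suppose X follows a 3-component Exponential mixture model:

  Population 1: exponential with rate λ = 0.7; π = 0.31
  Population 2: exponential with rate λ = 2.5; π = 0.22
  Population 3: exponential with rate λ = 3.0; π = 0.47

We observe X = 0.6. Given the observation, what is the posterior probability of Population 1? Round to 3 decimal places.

P(component k | x) = π_k·f_k(x) / marginal(x), where marginal(x) = Σ_j π_j·f_j(x).
Evaluate each component's likelihood at the observed value:
  L_1 = 0.7·e^(−0.7·0.6) = 0.7·e^(−0.4200) = 0.459933
  L_2 = 2.5·e^(−2.5·0.6) = 2.5·e^(−1.5000) = 0.557825
  L_3 = 3.0·e^(−3.0·0.6) = 3.0·e^(−1.8000) = 0.495897
Unnormalised posteriors:
  π_1·L_1 = 0.31 × 0.459933 = 0.142579
  π_2·L_2 = 0.22 × 0.557825 = 0.122722
  π_3·L_3 = 0.47 × 0.495897 = 0.233071
Denominator: 0.142579 + 0.122722 + 0.233071 = 0.498372
P(Population 1 | data) ≈ 0.286

0.286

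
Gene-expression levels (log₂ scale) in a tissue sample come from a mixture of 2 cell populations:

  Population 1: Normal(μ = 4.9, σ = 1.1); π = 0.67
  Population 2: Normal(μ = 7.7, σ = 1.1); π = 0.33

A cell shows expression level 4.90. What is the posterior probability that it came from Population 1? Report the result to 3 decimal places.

0.981

By Bayes' theorem, P(k | x) = π_k f_k(x) / Σ_j π_j f_j(x).
Evaluate each component's likelihood at the observed value:
  p_1 = 0.362675
  p_2 = 0.0142085
Prior × likelihood for each component:
  π_1·p_1 = 0.67 × 0.362675 = 0.242992
  π_2·p_2 = 0.33 × 0.0142085 = 0.00468879
Normaliser: 0.242992 + 0.00468879 = 0.247681
P(Population 1 | 4.90) ≈ 0.981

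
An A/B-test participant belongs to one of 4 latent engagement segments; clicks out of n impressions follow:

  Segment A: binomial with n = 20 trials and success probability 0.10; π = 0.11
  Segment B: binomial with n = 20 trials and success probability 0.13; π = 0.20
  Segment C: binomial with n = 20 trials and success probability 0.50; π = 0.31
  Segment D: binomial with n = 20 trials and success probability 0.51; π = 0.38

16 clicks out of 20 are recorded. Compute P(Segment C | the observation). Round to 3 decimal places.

Apply Bayes' rule: the posterior for each component is proportional to its prior times its likelihood at x.
Component likelihoods at x = 16 clicks out of 20:
  L_A = C(20,16)·0.10^16·0.90^4 = 4845·1e-16·0.6561 = 3.1788e-13
  L_B = C(20,16)·0.13^16·0.87^4 = 4845·6.65417e-15·0.572898 = 1.84699e-11
  L_C = C(20,16)·0.50^16·0.50^4 = 4845·1.52588e-05·0.0625 = 0.00462055
  L_D = C(20,16)·0.51^16·0.49^4 = 4845·2.0947e-05·0.057648 = 0.00585061
Multiply by the mixture weights:
  w_A·L_A = 0.11 × 3.1788e-13 = 3.49668e-14
  w_B·L_B = 0.20 × 1.84699e-11 = 3.69398e-12
  w_C·L_C = 0.31 × 0.00462055 = 0.00143237
  w_D·L_D = 0.38 × 0.00585061 = 0.00222323
Marginal: 3.49668e-14 + 3.69398e-12 + 0.00143237 + 0.00222323 = 0.0036556
So the posterior for Segment C is 0.00143237 / 0.0036556 ≈ 0.392.

0.392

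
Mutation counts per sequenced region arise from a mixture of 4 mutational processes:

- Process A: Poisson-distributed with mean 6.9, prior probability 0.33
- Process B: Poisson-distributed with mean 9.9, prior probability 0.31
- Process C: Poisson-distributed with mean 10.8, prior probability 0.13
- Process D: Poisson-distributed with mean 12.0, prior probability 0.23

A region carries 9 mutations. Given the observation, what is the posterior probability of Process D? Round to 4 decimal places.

By Bayes' theorem, P(k | x) = P(Z=k) f_k(x) / Σ_j P(Z=j) f_j(x).
Evaluate each component's likelihood at the observed value:
  L_A = e^(−6.9)·6.9^9/9! = 0.0984571
  L_B = e^(−9.9)·9.9^9/9! = 0.12631
  L_C = e^(−10.8)·10.8^9/9! = 0.112375
  L_D = e^(−12.0)·12.0^9/9! = 0.0873644
Unnormalised posteriors:
  P(Z=A)·L_A = 0.33 × 0.0984571 = 0.0324908
  P(Z=B)·L_B = 0.31 × 0.12631 = 0.0391562
  P(Z=C)·L_C = 0.13 × 0.112375 = 0.0146088
  P(Z=D)·L_D = 0.23 × 0.0873644 = 0.0200938
Marginal: 0.0324908 + 0.0391562 + 0.0146088 + 0.0200938 = 0.10635
P(Process D | the observation) ≈ 0.1889

0.1889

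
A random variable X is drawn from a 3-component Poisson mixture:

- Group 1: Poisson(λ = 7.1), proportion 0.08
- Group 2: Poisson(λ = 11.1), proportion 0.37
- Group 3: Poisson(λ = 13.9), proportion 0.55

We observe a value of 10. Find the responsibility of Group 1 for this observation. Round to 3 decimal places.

0.068

The responsibility of component k is P(Z=k) f_k(x) divided by Σ_j P(Z=j) f_j(x).
Evaluate each component's likelihood at the observed value:
  f_1 = 0.0740167
  f_2 = 0.118249
  f_3 = 0.0681854
Multiply by the mixture weights:
  P(Z=1)·f_1 = 0.08 × 0.0740167 = 0.00592133
  P(Z=2)·f_2 = 0.37 × 0.118249 = 0.0437522
  P(Z=3)·f_3 = 0.55 × 0.0681854 = 0.037502
Denominator: 0.00592133 + 0.0437522 + 0.037502 = 0.0871755
P(Group 1 | 10) = 0.00592133 / 0.0871755 ≈ 0.068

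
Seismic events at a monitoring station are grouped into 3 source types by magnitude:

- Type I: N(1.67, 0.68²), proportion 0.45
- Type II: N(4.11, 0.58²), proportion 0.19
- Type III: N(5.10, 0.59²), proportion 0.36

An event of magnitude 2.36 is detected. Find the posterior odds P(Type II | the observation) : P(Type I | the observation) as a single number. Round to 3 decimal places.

0.009

Only the two components matter; the odds are (P(Z=i) f_i(x)) / (P(Z=j) f_j(x)).
Component likelihoods at x = 2.36:
  p_I = 0.350607
  p_II = 0.00725486
  p_III = 1.40205e-05
Odds = (0.19/0.45) × (0.00725486/0.350607) = 0.422222 × 0.0206923 ≈ 0.009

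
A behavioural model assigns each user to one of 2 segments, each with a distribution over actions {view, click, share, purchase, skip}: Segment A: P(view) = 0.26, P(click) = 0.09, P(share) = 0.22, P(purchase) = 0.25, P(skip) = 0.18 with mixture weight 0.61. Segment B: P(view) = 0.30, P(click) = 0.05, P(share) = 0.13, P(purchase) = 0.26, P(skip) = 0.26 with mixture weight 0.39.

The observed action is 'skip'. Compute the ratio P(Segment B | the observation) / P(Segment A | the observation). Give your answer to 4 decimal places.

0.9235

The posterior odds equal the prior odds times the likelihood ratio: (P(Z=i)/P(Z=j))·(f_i(x)/f_j(x)).
Component likelihoods at x = 'skip':
  L_A = P(skip | comp) = 0.18
  L_B = P(skip | comp) = 0.26
0.1014 / 0.1098 ≈ 0.9235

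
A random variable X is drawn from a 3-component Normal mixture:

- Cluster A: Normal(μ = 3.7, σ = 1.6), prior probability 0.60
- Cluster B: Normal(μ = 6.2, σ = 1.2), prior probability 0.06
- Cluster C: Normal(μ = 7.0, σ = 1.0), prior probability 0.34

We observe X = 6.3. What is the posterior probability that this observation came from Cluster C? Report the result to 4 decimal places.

0.6396

Posterior ∝ prior × likelihood, so P(k | x) ∝ π_k f_k(x); normalise over all components.
Normal densities:
  f_A = 0.0665864
  f_B = 0.3313
  f_C = 0.312254
Unnormalised posteriors:
  π_A·f_A = 0.60 × 0.0665864 = 0.0399519
  π_B·f_B = 0.06 × 0.3313 = 0.019878
  π_C·f_C = 0.34 × 0.312254 = 0.106166
Normaliser: 0.0399519 + 0.019878 + 0.106166 = 0.165996
P(Cluster C | the observation) = 0.106166 / 0.165996 ≈ 0.6396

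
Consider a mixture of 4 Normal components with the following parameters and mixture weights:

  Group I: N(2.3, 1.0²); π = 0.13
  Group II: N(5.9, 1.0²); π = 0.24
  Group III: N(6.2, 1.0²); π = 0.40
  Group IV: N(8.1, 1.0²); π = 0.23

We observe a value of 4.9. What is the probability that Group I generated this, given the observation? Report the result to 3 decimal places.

By Bayes' theorem, P(k | x) = P(Z=k) f_k(x) / Σ_j P(Z=j) f_j(x).
Normal densities:
  L_I = 0.013583
  L_II = 0.241971
  L_III = 0.171369
  L_IV = 0.00238409
Unnormalised posteriors:
  P(Z=I)·L_I = 0.13 × 0.013583 = 0.00176579
  P(Z=II)·L_II = 0.24 × 0.241971 = 0.058073
  P(Z=III)·L_III = 0.40 × 0.171369 = 0.0685474
  P(Z=IV)·L_IV = 0.23 × 0.00238409 = 0.00054834
Marginal: 0.00176579 + 0.058073 + 0.0685474 + 0.00054834 = 0.128935
So the posterior for Group I is 0.00176579 / 0.128935 ≈ 0.014.

0.014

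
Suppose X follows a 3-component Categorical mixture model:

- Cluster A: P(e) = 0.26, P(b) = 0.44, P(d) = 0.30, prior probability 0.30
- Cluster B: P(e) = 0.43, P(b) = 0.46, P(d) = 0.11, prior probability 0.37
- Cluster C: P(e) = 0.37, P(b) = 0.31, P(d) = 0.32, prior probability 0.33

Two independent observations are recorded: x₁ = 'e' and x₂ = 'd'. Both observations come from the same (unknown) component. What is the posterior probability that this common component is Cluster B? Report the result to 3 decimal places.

0.219

The responsibility of component k is w_k f_k(x) divided by Σ_j w_j f_j(x).
Since both observations come from the same component, the likelihood for component k is f_k(x₁)·f_k(x₂).
  f_A = [P(e | comp) = 0.26] × [0.3] = 0.078
  f_B = [P(e | comp) = 0.43] × [0.11] = 0.0473
  f_C = [P(e | comp) = 0.37] × [0.32] = 0.1184
Prior × likelihood for each component:
  w_A·f_A = 0.30 × 0.078 = 0.0234
  w_B·f_B = 0.37 × 0.0473 = 0.017501
  w_C·f_C = 0.33 × 0.1184 = 0.039072
Denominator: 0.0234 + 0.017501 + 0.039072 = 0.079973
P(Cluster B | x₁,x₂) ≈ 0.219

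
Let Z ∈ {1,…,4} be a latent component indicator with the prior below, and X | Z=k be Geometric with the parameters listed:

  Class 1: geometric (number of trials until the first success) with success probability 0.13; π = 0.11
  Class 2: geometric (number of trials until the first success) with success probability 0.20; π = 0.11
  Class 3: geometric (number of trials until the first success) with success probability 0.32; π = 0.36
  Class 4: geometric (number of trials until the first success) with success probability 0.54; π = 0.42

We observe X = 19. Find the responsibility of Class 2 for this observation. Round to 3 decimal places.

By Bayes' theorem, P(k | x) = π_k f_k(x) / Σ_j π_j f_j(x).
Evaluate each component's likelihood at the observed value:
  L_1 = 0.0105996
  L_2 = 0.00360288
  L_3 = 0.00030925
  L_4 = 4.59235e-07
Prior × likelihood for each component:
  π_1·L_1 = 0.11 × 0.0105996 = 0.00116596
  π_2·L_2 = 0.11 × 0.00360288 = 0.000396317
  π_3·L_3 = 0.36 × 0.00030925 = 0.00011133
  π_4·L_4 = 0.42 × 4.59235e-07 = 1.92879e-07
Evidence: 0.00116596 + 0.000396317 + 0.00011133 + 1.92879e-07 = 0.0016738
P(Class 2 | the observation) = 0.000396317 / 0.0016738 ≈ 0.237

0.237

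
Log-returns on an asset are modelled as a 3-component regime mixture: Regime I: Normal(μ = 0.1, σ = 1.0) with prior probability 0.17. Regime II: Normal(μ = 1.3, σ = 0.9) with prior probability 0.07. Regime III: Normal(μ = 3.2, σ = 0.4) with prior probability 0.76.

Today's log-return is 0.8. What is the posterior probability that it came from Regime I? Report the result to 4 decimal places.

Posterior ∝ prior × likelihood, so P(k | x) ∝ w_k f_k(x); normalise over all components.
Component likelihoods at x = 0.8:
  L_I = (1/(1.0·√(2π)))·exp(−(0.8−0.1)²/(2·1.0²)) = 0.398942·exp(-0.24500) = 0.312254
  L_II = (1/(0.9·√(2π)))·exp(−(0.8−1.3)²/(2·0.9²)) = 0.443269·exp(-0.15432) = 0.37988
  L_III = (1/(0.4·√(2π)))·exp(−(0.8−3.2)²/(2·0.4²)) = 0.997356·exp(-18.00000) = 1.51897e-08
Prior × likelihood for each component:
  w_I·L_I = 0.17 × 0.312254 = 0.0530832
  w_II·L_II = 0.07 × 0.37988 = 0.0265916
  w_III·L_III = 0.76 × 1.51897e-08 = 1.15442e-08
Marginal: 0.0530832 + 0.0265916 + 1.15442e-08 = 0.0796748
P(Regime I | the observation) = 0.0530832 / 0.0796748 ≈ 0.6662

0.6662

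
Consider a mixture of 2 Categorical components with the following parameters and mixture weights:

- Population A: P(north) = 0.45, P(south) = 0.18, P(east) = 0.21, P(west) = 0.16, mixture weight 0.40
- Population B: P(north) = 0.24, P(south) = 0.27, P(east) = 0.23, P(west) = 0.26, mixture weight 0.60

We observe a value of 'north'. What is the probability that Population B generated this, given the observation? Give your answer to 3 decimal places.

0.444

P(component k | x) = π_k·f_k(x) / marginal(x), where marginal(x) = Σ_j π_j·f_j(x).
Component likelihoods at x = 'north':
  L_A = P(north | comp) = 0.45
  L_B = P(north | comp) = 0.24
Unnormalised posteriors:
  π_A·L_A = 0.40 × 0.45 = 0.18
  π_B·L_B = 0.60 × 0.24 = 0.144
Normaliser: 0.18 + 0.144 = 0.324
Responsibility of Population B: 0.144 / 0.324 ≈ 0.444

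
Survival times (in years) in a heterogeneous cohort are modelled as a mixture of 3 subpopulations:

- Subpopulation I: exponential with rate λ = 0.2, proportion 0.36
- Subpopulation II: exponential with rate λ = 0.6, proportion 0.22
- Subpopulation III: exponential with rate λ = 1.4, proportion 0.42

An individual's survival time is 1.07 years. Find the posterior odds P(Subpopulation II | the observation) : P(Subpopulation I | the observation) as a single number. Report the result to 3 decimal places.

1.195

Since P(k|x) ∝ π_k f_k(x), the posterior odds are π_i f_i(x) / (π_j f_j(x)).
Exponential densities:
  L_I = 0.16147
  L_II = 0.315743
  L_III = 0.313008
Posterior odds = (π_II·L_II) / (π_I·L_I) = (0.22·0.315743) / (0.36·0.16147) = 0.0694635 / 0.0581291 ≈ 1.195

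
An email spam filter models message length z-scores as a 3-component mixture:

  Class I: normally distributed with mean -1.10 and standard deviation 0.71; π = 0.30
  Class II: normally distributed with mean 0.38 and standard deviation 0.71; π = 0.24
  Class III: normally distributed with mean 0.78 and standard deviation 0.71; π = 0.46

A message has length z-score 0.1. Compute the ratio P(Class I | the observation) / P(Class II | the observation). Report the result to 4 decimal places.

Only the two components matter; the odds are (P(Z=i) f_i(x)) / (P(Z=j) f_j(x)).
Evaluate each component's likelihood at the observed value:
  p_I = 0.134696
  p_II = 0.519852
  p_III = 0.355195
Posterior odds = (P(Z=I)·p_I) / (P(Z=II)·p_II) = (0.30·0.134696) / (0.24·0.519852) = 0.0404087 / 0.124765 ≈ 0.3239

0.3239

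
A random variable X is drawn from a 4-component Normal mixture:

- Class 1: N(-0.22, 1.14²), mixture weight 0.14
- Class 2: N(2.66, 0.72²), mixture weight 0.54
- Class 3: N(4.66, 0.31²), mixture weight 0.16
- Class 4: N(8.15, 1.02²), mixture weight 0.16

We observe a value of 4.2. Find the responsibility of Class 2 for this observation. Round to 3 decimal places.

0.307

By Bayes' theorem, P(k | x) = P(Z=k) f_k(x) / Σ_j P(Z=j) f_j(x).
Component likelihoods at x = 4.2:
  p_1 = 0.00019042
  p_2 = 0.0562552
  p_3 = 0.427974
  p_4 = 0.000216686
Multiply by the mixture weights:
  P(Z=1)·p_1 = 0.14 × 0.00019042 = 2.66588e-05
  P(Z=2)·p_2 = 0.54 × 0.0562552 = 0.0303778
  P(Z=3)·p_3 = 0.16 × 0.427974 = 0.0684759
  P(Z=4)·p_4 = 0.16 × 0.000216686 = 3.46698e-05
Normaliser: 2.66588e-05 + 0.0303778 + 0.0684759 + 3.46698e-05 = 0.098915
Responsibility of Class 2: 0.0303778 / 0.098915 ≈ 0.307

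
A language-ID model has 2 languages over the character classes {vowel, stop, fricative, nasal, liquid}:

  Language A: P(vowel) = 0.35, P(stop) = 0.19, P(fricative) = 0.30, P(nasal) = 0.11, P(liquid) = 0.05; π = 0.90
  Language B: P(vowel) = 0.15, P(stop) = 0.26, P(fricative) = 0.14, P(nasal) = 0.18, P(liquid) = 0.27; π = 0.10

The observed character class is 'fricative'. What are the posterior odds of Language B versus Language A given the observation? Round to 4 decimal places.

Posterior odds = (P(Z=i) f_i(x)) / (P(Z=j) f_j(x)); the normalising sum cancels.
Evaluate each component's likelihood at the observed value:
  p_A = P(fricative | comp) = 0.30
  p_B = P(fricative | comp) = 0.14
Odds = (0.10/0.90) × (0.14/0.3) = 0.111111 × 0.466667 ≈ 0.0519

0.0519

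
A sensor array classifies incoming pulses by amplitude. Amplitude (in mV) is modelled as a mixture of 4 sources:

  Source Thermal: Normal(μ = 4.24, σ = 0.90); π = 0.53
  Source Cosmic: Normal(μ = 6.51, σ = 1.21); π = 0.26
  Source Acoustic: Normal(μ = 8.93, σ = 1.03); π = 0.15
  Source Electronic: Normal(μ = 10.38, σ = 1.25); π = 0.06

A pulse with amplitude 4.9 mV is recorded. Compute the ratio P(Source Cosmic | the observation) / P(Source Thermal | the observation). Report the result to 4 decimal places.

The posterior odds equal the prior odds times the likelihood ratio: (π_i/π_j)·(f_i(x)/f_j(x)).
Normal densities:
  f_Thermal = (1/(0.90·√(2π)))·exp(−(4.9−4.24)²/(2·0.90²)) = 0.443269·exp(-0.26889) = 0.338759
  f_Cosmic = (1/(1.21·√(2π)))·exp(−(4.9−6.51)²/(2·1.21²)) = 0.329704·exp(-0.88522) = 0.136044
  f_Acoustic = (1/(1.03·√(2π)))·exp(−(4.9−8.93)²/(2·1.03²)) = 0.387323·exp(-7.65430) = 0.000183591
  f_Electronic = (1/(1.25·√(2π)))·exp(−(4.9−10.38)²/(2·1.25²)) = 0.319154·exp(-9.60973) = 2.14066e-05
0.0353714 / 0.179542 ≈ 0.1970

0.1970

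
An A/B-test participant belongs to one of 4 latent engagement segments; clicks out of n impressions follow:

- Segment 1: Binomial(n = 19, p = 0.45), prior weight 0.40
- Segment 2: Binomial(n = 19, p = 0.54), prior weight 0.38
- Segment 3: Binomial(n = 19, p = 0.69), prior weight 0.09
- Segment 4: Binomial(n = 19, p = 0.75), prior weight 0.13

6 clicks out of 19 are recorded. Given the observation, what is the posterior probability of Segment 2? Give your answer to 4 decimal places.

0.2172

The responsibility of component k is π_k f_k(x) divided by Σ_j π_j f_j(x).
Binomial probabilities:
  f_1 = 0.0949449
  f_2 = 0.0277777
  f_3 = 0.000714954
  f_4 = 7.19564e-05
Weight by the priors:
  π_1·f_1 = 0.40 × 0.0949449 = 0.037978
  π_2·f_2 = 0.38 × 0.0277777 = 0.0105555
  π_3·f_3 = 0.09 × 0.000714954 = 6.43459e-05
  π_4·f_4 = 0.13 × 7.19564e-05 = 9.35433e-06
Evidence: 0.037978 + 0.0105555 + 6.43459e-05 + 9.35433e-06 = 0.0486072
P(Segment 2 | x) = 0.0105555 / 0.0486072 ≈ 0.2172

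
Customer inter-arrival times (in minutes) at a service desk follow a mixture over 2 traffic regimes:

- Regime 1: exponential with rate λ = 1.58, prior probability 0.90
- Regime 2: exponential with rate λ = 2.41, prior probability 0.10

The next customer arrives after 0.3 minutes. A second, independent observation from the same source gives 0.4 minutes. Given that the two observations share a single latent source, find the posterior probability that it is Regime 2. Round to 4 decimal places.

0.1263

Posterior ∝ prior × likelihood, so P(k | x) ∝ π_k f_k(x); normalise over all components.
Since both observations come from the same component, the likelihood for component k is f_k(x₁)·f_k(x₂).
  p_1 = [0.983561] × [0.839814] = 0.826008
  p_2 = [1.16956] × [0.919088] = 1.07493
Weight by the priors:
  π_1·p_1 = 0.90 × 0.826008 = 0.743408
  π_2·p_2 = 0.10 × 1.07493 = 0.107493
Denominator: 0.743408 + 0.107493 = 0.8509
P(Regime 2 | data) = 0.107493 / 0.8509 ≈ 0.1263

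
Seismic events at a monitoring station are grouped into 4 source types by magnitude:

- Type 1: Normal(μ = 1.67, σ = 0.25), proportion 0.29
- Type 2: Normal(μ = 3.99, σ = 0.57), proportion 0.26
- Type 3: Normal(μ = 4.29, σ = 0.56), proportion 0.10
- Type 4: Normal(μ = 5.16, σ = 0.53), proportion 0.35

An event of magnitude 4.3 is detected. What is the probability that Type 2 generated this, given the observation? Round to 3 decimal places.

0.525

Apply Bayes' rule: the posterior for each component is proportional to its prior times its likelihood at x.
Normal densities:
  p_1 = (1/(0.25·√(2π)))·exp(−(4.3−1.67)²/(2·0.25²)) = 1.595769·exp(-55.33520) = 1.48319e-24
  p_2 = (1/(0.57·√(2π)))·exp(−(4.3−3.99)²/(2·0.57²)) = 0.699899·exp(-0.14789) = 0.60368
  p_3 = (1/(0.56·√(2π)))·exp(−(4.3−4.29)²/(2·0.56²)) = 0.712397·exp(-0.00016) = 0.712283
  p_4 = (1/(0.53·√(2π)))·exp(−(4.3−5.16)²/(2·0.53²)) = 0.752721·exp(-1.31648) = 0.201787
Unnormalised posteriors:
  π_1·p_1 = 0.29 × 1.48319e-24 = 4.30126e-25
  π_2·p_2 = 0.26 × 0.60368 = 0.156957
  π_3·p_3 = 0.10 × 0.712283 = 0.0712283
  π_4·p_4 = 0.35 × 0.201787 = 0.0706254
Normaliser: 4.30126e-25 + 0.156957 + 0.0712283 + 0.0706254 = 0.298811
P(Type 2 | the observation) = 0.156957 / 0.298811 ≈ 0.525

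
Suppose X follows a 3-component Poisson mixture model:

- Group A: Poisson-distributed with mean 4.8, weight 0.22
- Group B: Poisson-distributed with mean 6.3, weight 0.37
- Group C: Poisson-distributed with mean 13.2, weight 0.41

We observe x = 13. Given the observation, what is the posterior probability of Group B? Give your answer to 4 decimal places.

The responsibility of component k is π_k f_k(x) divided by Σ_j π_j f_j(x).
Component likelihoods at x = 13:
  L_A = e^(−4.8)·4.8^13/13! = 0.000948948
  L_B = e^(−6.3)·6.3^13/13! = 0.00726259
  L_C = e^(−13.2)·13.2^13/13! = 0.109773
Unnormalised posteriors:
  π_A·L_A = 0.22 × 0.000948948 = 0.000208768
  π_B·L_B = 0.37 × 0.00726259 = 0.00268716
  π_C·L_C = 0.41 × 0.109773 = 0.0450067
Sum: 0.000208768 + 0.00268716 + 0.0450067 = 0.0479027
Responsibility of Group B: 0.00268716 / 0.0479027 ≈ 0.0561

0.0561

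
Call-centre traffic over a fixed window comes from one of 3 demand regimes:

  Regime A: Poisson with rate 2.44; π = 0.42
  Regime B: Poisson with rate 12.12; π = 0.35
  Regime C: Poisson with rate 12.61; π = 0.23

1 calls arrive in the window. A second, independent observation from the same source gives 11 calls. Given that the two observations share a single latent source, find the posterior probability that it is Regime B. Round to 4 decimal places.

Posterior ∝ prior × likelihood, so P(k | x) ∝ π_k f_k(x); normalise over all components.
Since both observations come from the same component, the likelihood for component k is f_k(x₁)·f_k(x₂).
  L_A = [0.212672] × [3.98523e-05] = 8.4755e-06
  L_B = [6.60471e-05] × [0.113168] = 7.47442e-06
  L_C = [4.2098e-05] × [0.107215] = 4.51355e-06
Multiply by the mixture weights:
  π_A·L_A = 0.42 × 8.4755e-06 = 3.55971e-06
  π_B·L_B = 0.35 × 7.47442e-06 = 2.61605e-06
  π_C·L_C = 0.23 × 4.51355e-06 = 1.03812e-06
Normaliser: 3.55971e-06 + 2.61605e-06 + 1.03812e-06 = 7.21387e-06
P(Regime B | data) ≈ 0.3626

0.3626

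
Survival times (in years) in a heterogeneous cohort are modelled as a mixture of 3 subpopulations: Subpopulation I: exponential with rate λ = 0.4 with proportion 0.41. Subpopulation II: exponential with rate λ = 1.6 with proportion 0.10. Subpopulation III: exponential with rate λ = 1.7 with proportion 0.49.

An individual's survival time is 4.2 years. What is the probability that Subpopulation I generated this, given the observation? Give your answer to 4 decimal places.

P(component k | x) = π_k·f_k(x) / marginal(x), where marginal(x) = Σ_j π_j·f_j(x).
Component likelihoods at x = 4.2 years:
  L_I = 0.0745496
  L_II = 0.00193046
  L_III = 0.00134768
Unnormalised posteriors:
  π_I·L_I = 0.41 × 0.0745496 = 0.0305653
  π_II·L_II = 0.10 × 0.00193046 = 0.000193046
  π_III·L_III = 0.49 × 0.00134768 = 0.000660362
Sum: 0.0305653 + 0.000193046 + 0.000660362 = 0.0314187
P(Subpopulation I | data) = 0.0305653 / 0.0314187 ≈ 0.9728

0.9728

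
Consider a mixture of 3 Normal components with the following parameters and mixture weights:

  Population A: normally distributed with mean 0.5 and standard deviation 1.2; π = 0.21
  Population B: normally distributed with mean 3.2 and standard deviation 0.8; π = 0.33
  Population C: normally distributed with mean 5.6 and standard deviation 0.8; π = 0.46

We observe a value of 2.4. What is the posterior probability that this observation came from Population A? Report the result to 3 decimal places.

Posterior ∝ prior × likelihood, so P(k | x) ∝ π_k f_k(x); normalise over all components.
Component likelihoods at x = 2.4:
  f_A = 0.0949189
  f_B = 0.302463
  f_C = 0.000167288
Prior × likelihood for each component:
  π_A·f_A = 0.21 × 0.0949189 = 0.019933
  π_B·f_B = 0.33 × 0.302463 = 0.0998129
  π_C·f_C = 0.46 × 0.000167288 = 7.69524e-05
Denominator: 0.019933 + 0.0998129 + 7.69524e-05 = 0.119823
So the posterior for Population A is 0.019933 / 0.119823 ≈ 0.166.

0.166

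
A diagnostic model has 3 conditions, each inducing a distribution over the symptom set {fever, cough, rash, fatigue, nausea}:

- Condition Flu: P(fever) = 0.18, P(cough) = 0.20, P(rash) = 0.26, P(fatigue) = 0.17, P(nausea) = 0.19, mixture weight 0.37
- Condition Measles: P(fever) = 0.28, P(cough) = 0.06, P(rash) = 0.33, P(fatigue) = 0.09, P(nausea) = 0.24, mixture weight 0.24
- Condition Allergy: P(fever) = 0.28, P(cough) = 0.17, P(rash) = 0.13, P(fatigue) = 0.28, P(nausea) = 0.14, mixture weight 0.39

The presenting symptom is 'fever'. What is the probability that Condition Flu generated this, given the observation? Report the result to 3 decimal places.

By Bayes' theorem, P(k | x) = P(Z=k) f_k(x) / Σ_j P(Z=j) f_j(x).
Component likelihoods at x = 'fever':
  L_Flu = P(fever | comp) = 0.18
  L_Measles = P(fever | comp) = 0.28
  L_Allergy = P(fever | comp) = 0.28
Multiply by the mixture weights:
  P(Z=Flu)·L_Flu = 0.37 × 0.18 = 0.0666
  P(Z=Measles)·L_Measles = 0.24 × 0.28 = 0.0672
  P(Z=Allergy)·L_Allergy = 0.39 × 0.28 = 0.1092
Evidence: 0.0666 + 0.0672 + 0.1092 = 0.243
P(Condition Flu | 'fever') ≈ 0.274

0.274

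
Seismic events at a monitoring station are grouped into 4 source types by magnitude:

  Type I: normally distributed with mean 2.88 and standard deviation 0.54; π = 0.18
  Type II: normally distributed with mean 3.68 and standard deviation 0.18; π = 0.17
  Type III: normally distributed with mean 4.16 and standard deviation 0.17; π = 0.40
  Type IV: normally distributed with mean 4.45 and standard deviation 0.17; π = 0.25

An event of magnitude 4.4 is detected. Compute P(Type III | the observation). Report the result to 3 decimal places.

0.380

P(component k | x) = P(Z=k)·f_k(x) / marginal(x), where marginal(x) = Σ_j P(Z=j)·f_j(x).
Evaluate each component's likelihood at the observed value:
  L_I = (1/(0.54·√(2π)))·exp(−(4.4−2.88)²/(2·0.54²)) = 0.738782·exp(-3.96159) = 0.0140611
  L_II = (1/(0.18·√(2π)))·exp(−(4.4−3.68)²/(2·0.18²)) = 2.216346·exp(-8.00000) = 0.000743501
  L_III = (1/(0.17·√(2π)))·exp(−(4.4−4.16)²/(2·0.17²)) = 2.346719·exp(-0.99654) = 0.866302
  L_IV = (1/(0.17·√(2π)))·exp(−(4.4−4.45)²/(2·0.17²)) = 2.346719·exp(-0.04325) = 2.24738
Multiply by the mixture weights:
  P(Z=I)·L_I = 0.18 × 0.0140611 = 0.002531
  P(Z=II)·L_II = 0.17 × 0.000743501 = 0.000126395
  P(Z=III)·L_III = 0.40 × 0.866302 = 0.346521
  P(Z=IV)·L_IV = 0.25 × 2.24738 = 0.561845
Sum: 0.002531 + 0.000126395 + 0.346521 + 0.561845 = 0.911024
P(Type III | the observation) ≈ 0.380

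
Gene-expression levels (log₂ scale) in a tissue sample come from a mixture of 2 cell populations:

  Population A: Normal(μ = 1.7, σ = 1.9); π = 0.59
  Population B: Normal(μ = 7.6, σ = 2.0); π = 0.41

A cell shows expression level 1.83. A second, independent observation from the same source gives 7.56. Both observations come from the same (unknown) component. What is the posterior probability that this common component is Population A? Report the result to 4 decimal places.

0.4675

Apply Bayes' rule: the posterior for each component is proportional to its prior times its likelihood at x.
Since both observations come from the same component, the likelihood for component k is f_k(x₁)·f_k(x₂).
  p_A = [(1/(1.9·√(2π)))·exp(−(1.83−1.7)²/(2·1.9²)) = 0.209970·exp(-0.00234) = 0.209479] × [0.00180541] = 0.000378194
  p_B = [(1/(2.0·√(2π)))·exp(−(1.83−7.6)²/(2·2.0²)) = 0.199471·exp(-4.16161) = 0.00310824] × [0.199431] = 0.00061988
Unnormalised posteriors:
  w_A·p_A = 0.59 × 0.000378194 = 0.000223135
  w_B·p_B = 0.41 × 0.00061988 = 0.000254151
Normaliser: 0.000223135 + 0.000254151 = 0.000477286
P(Population A | x₁, x₂) ≈ 0.4675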